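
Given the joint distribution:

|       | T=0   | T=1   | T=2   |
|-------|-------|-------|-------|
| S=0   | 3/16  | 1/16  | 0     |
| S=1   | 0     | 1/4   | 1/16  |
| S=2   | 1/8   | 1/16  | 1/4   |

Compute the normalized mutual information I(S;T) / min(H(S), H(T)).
Marginal P(S) (row sums):
  P(S=0) = 3/16 + 1/16 + 0 = 1/4
  P(S=1) = 0 + 1/4 + 1/16 = 5/16
  P(S=2) = 1/8 + 1/16 + 1/4 = 7/16
Marginal P(T) (column sums):
  P(T=0) = 3/16 + 0 + 1/8 = 5/16
  P(T=1) = 1/16 + 1/4 + 1/16 = 3/8
  P(T=2) = 0 + 1/16 + 1/4 = 5/16

H(S) = -[(1/4)·log₂(1/4) + (5/16)·log₂(5/16) + (7/16)·log₂(7/16)]
  = 0.5000 + 0.5244 + 0.5218
  = 1.5462 bits
H(T) = -[(5/16)·log₂(5/16) + (3/8)·log₂(3/8) + (5/16)·log₂(5/16)]
  = 0.5244 + 0.5306 + 0.5244
  = 1.5794 bits
H(S,T) = -[(3/16)·log₂(3/16) + (1/16)·log₂(1/16) + (1/4)·log₂(1/4) + (1/16)·log₂(1/16) + (1/8)·log₂(1/8) + (1/16)·log₂(1/16) + (1/4)·log₂(1/4)]
  = 0.4528 + 0.2500 + 0.5000 + 0.2500 + 0.3750 + 0.2500 + 0.5000
  = 2.5778 bits

I(S;T) = H(S) + H(T) - H(S,T)
  = 1.5462 + 1.5794 - 2.5778
  = 0.5478 bits

min(H(S), H(T)) = min(1.5462, 1.5794) = 1.5462 bits
Normalized MI = 0.5478 / 1.5462 = 0.3543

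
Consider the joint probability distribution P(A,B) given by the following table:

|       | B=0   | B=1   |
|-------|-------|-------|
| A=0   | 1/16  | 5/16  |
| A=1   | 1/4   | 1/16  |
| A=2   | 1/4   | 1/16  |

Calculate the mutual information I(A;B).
Marginal P(A) (row sums):
  P(A=0) = 1/16 + 5/16 = 3/8
  P(A=1) = 1/4 + 1/16 = 5/16
  P(A=2) = 1/4 + 1/16 = 5/16
Marginal P(B) (column sums):
  P(B=0) = 1/16 + 1/4 + 1/4 = 9/16
  P(B=1) = 5/16 + 1/16 + 1/16 = 7/16

H(A) = -[(3/8)·log₂(3/8) + (5/16)·log₂(5/16) + (5/16)·log₂(5/16)]
  = 0.5306 + 0.5244 + 0.5244
  = 1.5794 bits
H(B) = -[(9/16)·log₂(9/16) + (7/16)·log₂(7/16)]
  = 0.4669 + 0.5218
  = 0.9887 bits
H(A,B) = -[(1/16)·log₂(1/16) + (5/16)·log₂(5/16) + (1/4)·log₂(1/4) + (1/16)·log₂(1/16) + (1/4)·log₂(1/4) + (1/16)·log₂(1/16)]
  = 0.2500 + 0.5244 + 0.5000 + 0.2500 + 0.5000 + 0.2500
  = 2.2744 bits

I(A;B) = H(A) + H(B) - H(A,B)
  = 1.5794 + 0.9887 - 2.2744
  = 0.2937 bits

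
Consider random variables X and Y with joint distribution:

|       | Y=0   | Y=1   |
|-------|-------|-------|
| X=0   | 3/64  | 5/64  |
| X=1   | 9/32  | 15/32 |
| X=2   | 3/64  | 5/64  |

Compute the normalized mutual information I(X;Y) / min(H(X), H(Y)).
Marginal P(X) (row sums):
  P(X=0) = 3/64 + 5/64 = 1/8
  P(X=1) = 9/32 + 15/32 = 3/4
  P(X=2) = 3/64 + 5/64 = 1/8
Marginal P(Y) (column sums):
  P(Y=0) = 3/64 + 9/32 + 3/64 = 3/8
  P(Y=1) = 5/64 + 15/32 + 5/64 = 5/8

H(X) = -[(1/8)·log₂(1/8) + (3/4)·log₂(3/4) + (1/8)·log₂(1/8)]
  = 0.3750 + 0.3113 + 0.3750
  = 1.0613 bits
H(Y) = -[(3/8)·log₂(3/8) + (5/8)·log₂(5/8)]
  = 0.5306 + 0.4238
  = 0.9544 bits
H(X,Y) = -[(3/64)·log₂(3/64) + (5/64)·log₂(5/64) + (9/32)·log₂(9/32) + (15/32)·log₂(15/32) + (3/64)·log₂(3/64) + (5/64)·log₂(5/64)]
  = 0.2070 + 0.2873 + 0.5147 + 0.5124 + 0.2070 + 0.2873
  = 2.0157 bits

I(X;Y) = H(X) + H(Y) - H(X,Y)
  = 1.0613 + 0.9544 - 2.0157
  = 0.0000 bits

min(H(X), H(Y)) = min(1.0613, 0.9544) = 0.9544 bits
Normalized MI = 0.0000 / 0.9544 = 0.0000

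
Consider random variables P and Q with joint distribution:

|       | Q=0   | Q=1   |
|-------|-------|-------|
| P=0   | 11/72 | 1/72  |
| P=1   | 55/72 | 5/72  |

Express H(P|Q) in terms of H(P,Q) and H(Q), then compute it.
H(P|Q) = H(P,Q) - H(Q)

Marginal P(Q) (column sums):
  P(Q=0) = 11/72 + 55/72 = 11/12
  P(Q=1) = 1/72 + 5/72 = 1/12

H(P,Q) = -[(11/72)·log₂(11/72) + (1/72)·log₂(1/72) + (55/72)·log₂(55/72) + (5/72)·log₂(5/72)]
  = 0.4141 + 0.0857 + 0.2968 + 0.2672
  = 1.0638 bits
H(Q) = -[(11/12)·log₂(11/12) + (1/12)·log₂(1/12)]
  = 0.1151 + 0.2987
  = 0.4138 bits

H(P|Q) = 1.0638 - 0.4138 = 0.6500 bits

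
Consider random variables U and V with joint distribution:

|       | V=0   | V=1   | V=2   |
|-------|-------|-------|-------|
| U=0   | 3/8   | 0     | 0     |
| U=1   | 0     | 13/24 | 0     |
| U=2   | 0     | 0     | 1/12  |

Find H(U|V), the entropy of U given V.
Marginal P(V) (column sums):
  P(V=0) = 3/8 + 0 + 0 = 3/8
  P(V=1) = 0 + 13/24 + 0 = 13/24
  P(V=2) = 0 + 0 + 1/12 = 1/12

H(U|V) = -Σ P(U,V)·log₂ P(U|V), where P(U|V) = P(U,V) / P(V)
  (cells with P(U,V) = 0 contribute 0)
  (U=0,V=0): P(U|V) = (3/8)/(3/8) = 1;  -(3/8)·log₂(1) = 0.0000
  (U=1,V=1): P(U|V) = (13/24)/(13/24) = 1;  -(13/24)·log₂(1) = 0.0000
  (U=2,V=2): P(U|V) = (1/12)/(1/12) = 1;  -(1/12)·log₂(1) = 0.0000
H(U|V) = 0.0000 + 0.0000 + 0.0000
  = 0.0000 bits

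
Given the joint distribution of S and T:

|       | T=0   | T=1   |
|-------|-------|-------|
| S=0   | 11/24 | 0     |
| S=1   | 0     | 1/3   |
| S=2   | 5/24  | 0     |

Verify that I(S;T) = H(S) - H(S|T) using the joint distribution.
Left side, from I(S;T) = H(S) + H(T) - H(S,T):
Marginal P(S) (row sums):
  P(S=0) = 11/24 + 0 = 11/24
  P(S=1) = 0 + 1/3 = 1/3
  P(S=2) = 5/24 + 0 = 5/24
Marginal P(T) (column sums):
  P(T=0) = 11/24 + 0 + 5/24 = 2/3
  P(T=1) = 0 + 1/3 + 0 = 1/3

H(S) = -[(11/24)·log₂(11/24) + (1/3)·log₂(1/3) + (5/24)·log₂(5/24)]
  = 0.5159 + 0.5283 + 0.4715
  = 1.5157 bits
H(T) = -[(2/3)·log₂(2/3) + (1/3)·log₂(1/3)]
  = 0.3900 + 0.5283
  = 0.9183 bits
H(S,T) = -[(11/24)·log₂(11/24) + (1/3)·log₂(1/3) + (5/24)·log₂(5/24)]
  = 0.5159 + 0.5283 + 0.4715
  = 1.5157 bits

I(S;T) = H(S) + H(T) - H(S,T)
  = 1.5157 + 0.9183 - 1.5157
  = 0.9183 bits

Right side, with H(S|T) computed directly from the conditional probabilities:
H(S|T) = -Σ P(S,T)·log₂ P(S|T), where P(S|T) = P(S,T) / P(T)
  (cells with P(S,T) = 0 contribute 0)
  (S=0,T=0): P(S|T) = (11/24)/(2/3) = 11/16;  -(11/24)·log₂(11/16) = 0.2478
  (S=1,T=1): P(S|T) = (1/3)/(1/3) = 1;  -(1/3)·log₂(1) = 0.0000
  (S=2,T=0): P(S|T) = (5/24)/(2/3) = 5/16;  -(5/24)·log₂(5/16) = 0.3496
H(S|T) = 0.2478 + 0.0000 + 0.3496
  = 0.5974 bits
H(S) - H(S|T) = 1.5157 - 0.5974 = 0.9183 bits

Both sides equal 0.9183 bits, so I(S;T) = H(S) - H(S|T) ✓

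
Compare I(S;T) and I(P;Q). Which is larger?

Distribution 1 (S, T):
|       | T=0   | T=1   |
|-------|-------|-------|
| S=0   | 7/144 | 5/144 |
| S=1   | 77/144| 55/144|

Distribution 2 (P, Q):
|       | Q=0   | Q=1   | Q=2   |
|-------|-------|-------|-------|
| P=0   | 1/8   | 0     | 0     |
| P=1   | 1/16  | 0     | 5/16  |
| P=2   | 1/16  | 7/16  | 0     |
Distribution 1 (S, T):
Marginal P(S) (row sums):
  P(S=0) = 7/144 + 5/144 = 1/12
  P(S=1) = 77/144 + 55/144 = 11/12
Marginal P(T) (column sums):
  P(T=0) = 7/144 + 77/144 = 7/12
  P(T=1) = 5/144 + 55/144 = 5/12

H(S) = -[(1/12)·log₂(1/12) + (11/12)·log₂(11/12)]
  = 0.2987 + 0.1151
  = 0.4138 bits
H(T) = -[(7/12)·log₂(7/12) + (5/12)·log₂(5/12)]
  = 0.4536 + 0.5263
  = 0.9799 bits
H(S,T) = -[(7/144)·log₂(7/144) + (5/144)·log₂(5/144) + (77/144)·log₂(77/144) + (55/144)·log₂(55/144)]
  = 0.2121 + 0.1683 + 0.4829 + 0.5304
  = 1.3937 bits

I(S;T) = H(S) + H(T) - H(S,T)
  = 0.4138 + 0.9799 - 1.3937
  = 0.0000 bits

Distribution 2 (P, Q):
Marginal P(P) (row sums):
  P(P=0) = 1/8 + 0 + 0 = 1/8
  P(P=1) = 1/16 + 0 + 5/16 = 3/8
  P(P=2) = 1/16 + 7/16 + 0 = 1/2
Marginal P(Q) (column sums):
  P(Q=0) = 1/8 + 1/16 + 1/16 = 1/4
  P(Q=1) = 0 + 0 + 7/16 = 7/16
  P(Q=2) = 0 + 5/16 + 0 = 5/16

H(P) = -[(1/8)·log₂(1/8) + (3/8)·log₂(3/8) + (1/2)·log₂(1/2)]
  = 0.3750 + 0.5306 + 0.5000
  = 1.4056 bits
H(Q) = -[(1/4)·log₂(1/4) + (7/16)·log₂(7/16) + (5/16)·log₂(5/16)]
  = 0.5000 + 0.5218 + 0.5244
  = 1.5462 bits
H(P,Q) = -[(1/8)·log₂(1/8) + (1/16)·log₂(1/16) + (5/16)·log₂(5/16) + (1/16)·log₂(1/16) + (7/16)·log₂(7/16)]
  = 0.3750 + 0.2500 + 0.5244 + 0.2500 + 0.5218
  = 1.9212 bits

I(P;Q) = H(P) + H(Q) - H(P,Q)
  = 1.4056 + 1.5462 - 1.9212
  = 1.0306 bits

I(P;Q) = 1.0306 bits > I(S;T) = 0.0000 bits, so (P, Q) has the higher mutual information (stronger dependence).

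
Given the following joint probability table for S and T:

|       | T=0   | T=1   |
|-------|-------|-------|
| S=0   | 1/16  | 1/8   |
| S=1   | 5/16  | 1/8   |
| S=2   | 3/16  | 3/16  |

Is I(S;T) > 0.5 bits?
Marginal P(S) (row sums):
  P(S=0) = 1/16 + 1/8 = 3/16
  P(S=1) = 5/16 + 1/8 = 7/16
  P(S=2) = 3/16 + 3/16 = 3/8
Marginal P(T) (column sums):
  P(T=0) = 1/16 + 5/16 + 3/16 = 9/16
  P(T=1) = 1/8 + 1/8 + 3/16 = 7/16

H(S) = -[(3/16)·log₂(3/16) + (7/16)·log₂(7/16) + (3/8)·log₂(3/8)]
  = 0.4528 + 0.5218 + 0.5306
  = 1.5052 bits
H(T) = -[(9/16)·log₂(9/16) + (7/16)·log₂(7/16)]
  = 0.4669 + 0.5218
  = 0.9887 bits
H(S,T) = -[(1/16)·log₂(1/16) + (1/8)·log₂(1/8) + (5/16)·log₂(5/16) + (1/8)·log₂(1/8) + (3/16)·log₂(3/16) + (3/16)·log₂(3/16)]
  = 0.2500 + 0.3750 + 0.5244 + 0.3750 + 0.4528 + 0.4528
  = 2.4300 bits

I(S;T) = H(S) + H(T) - H(S,T)
  = 1.5052 + 0.9887 - 2.4300
  = 0.0639 bits

No. I(S;T) = 0.0639 bits, which is ≤ 0.5 bits.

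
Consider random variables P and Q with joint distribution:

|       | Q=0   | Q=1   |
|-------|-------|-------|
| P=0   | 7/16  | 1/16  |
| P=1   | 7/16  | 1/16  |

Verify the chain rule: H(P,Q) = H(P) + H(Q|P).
Left side:
H(P,Q) = -[(7/16)·log₂(7/16) + (1/16)·log₂(1/16) + (7/16)·log₂(7/16) + (1/16)·log₂(1/16)]
  = 0.5218 + 0.2500 + 0.5218 + 0.2500
  = 1.5436 bits

Right side:
Marginal P(P) (row sums):
  P(P=0) = 7/16 + 1/16 = 1/2
  P(P=1) = 7/16 + 1/16 = 1/2
H(P) = -[(1/2)·log₂(1/2) + (1/2)·log₂(1/2)]
  = 0.5000 + 0.5000
  = 1.0000 bits
H(Q|P) = -Σ P(P,Q)·log₂ P(Q|P), where P(Q|P) = P(P,Q) / P(P)
  (P=0,Q=0): P(Q|P) = (7/16)/(1/2) = 7/8;  -(7/16)·log₂(7/8) = 0.0843
  (P=0,Q=1): P(Q|P) = (1/16)/(1/2) = 1/8;  -(1/16)·log₂(1/8) = 0.1875
  (P=1,Q=0): P(Q|P) = (7/16)/(1/2) = 7/8;  -(7/16)·log₂(7/8) = 0.0843
  (P=1,Q=1): P(Q|P) = (1/16)/(1/2) = 1/8;  -(1/16)·log₂(1/8) = 0.1875
H(Q|P) = 0.0843 + 0.1875 + 0.0843 + 0.1875
  = 0.5436 bits
H(P) + H(Q|P) = 1.0000 + 0.5436 = 1.5436 bits

Both sides equal 1.5436 bits, so the chain rule holds ✓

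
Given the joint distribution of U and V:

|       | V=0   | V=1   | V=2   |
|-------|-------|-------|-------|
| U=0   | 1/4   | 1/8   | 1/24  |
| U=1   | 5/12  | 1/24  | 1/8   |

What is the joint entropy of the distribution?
H(U,V) = -Σ P(U,V) log₂ P(U,V), summed over the non-zero cells:
H(U,V) = -[(1/4)·log₂(1/4) + (1/8)·log₂(1/8) + (1/24)·log₂(1/24) + (5/12)·log₂(5/12) + (1/24)·log₂(1/24) + (1/8)·log₂(1/8)]
  = 0.5000 + 0.3750 + 0.1910 + 0.5263 + 0.1910 + 0.3750
  = 2.1583 bits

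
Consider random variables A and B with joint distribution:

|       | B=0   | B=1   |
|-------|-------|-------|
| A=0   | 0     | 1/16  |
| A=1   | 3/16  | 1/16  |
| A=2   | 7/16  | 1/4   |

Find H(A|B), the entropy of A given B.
Marginal P(B) (column sums):
  P(B=0) = 0 + 3/16 + 7/16 = 5/8
  P(B=1) = 1/16 + 1/16 + 1/4 = 3/8

H(A|B) = -Σ P(A,B)·log₂ P(A|B), where P(A|B) = P(A,B) / P(B)
  (cells with P(A,B) = 0 contribute 0)
  (A=0,B=1): P(A|B) = (1/16)/(3/8) = 1/6;  -(1/16)·log₂(1/6) = 0.1616
  (A=1,B=0): P(A|B) = (3/16)/(5/8) = 3/10;  -(3/16)·log₂(3/10) = 0.3257
  (A=1,B=1): P(A|B) = (1/16)/(3/8) = 1/6;  -(1/16)·log₂(1/6) = 0.1616
  (A=2,B=0): P(A|B) = (7/16)/(5/8) = 7/10;  -(7/16)·log₂(7/10) = 0.2251
  (A=2,B=1): P(A|B) = (1/4)/(3/8) = 2/3;  -(1/4)·log₂(2/3) = 0.1462
H(A|B) = 0.1616 + 0.3257 + 0.1616 + 0.2251 + 0.1462
  = 1.0202 bits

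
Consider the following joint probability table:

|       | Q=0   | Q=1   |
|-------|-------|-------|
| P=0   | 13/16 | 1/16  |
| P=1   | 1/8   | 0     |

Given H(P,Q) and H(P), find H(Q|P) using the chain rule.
From the chain rule: H(P,Q) = H(P) + H(Q|P)
Therefore: H(Q|P) = H(P,Q) - H(P)

H(P,Q) = -[(13/16)·log₂(13/16) + (1/16)·log₂(1/16) + (1/8)·log₂(1/8)]
  = 0.2434 + 0.2500 + 0.3750
  = 0.8684 bits
Marginal P(P) (row sums):
  P(P=0) = 13/16 + 1/16 = 7/8
  P(P=1) = 1/8 + 0 = 1/8
H(P) = -[(7/8)·log₂(7/8) + (1/8)·log₂(1/8)]
  = 0.1686 + 0.3750
  = 0.5436 bits

H(Q|P) = 0.8684 - 0.5436 = 0.3248 bits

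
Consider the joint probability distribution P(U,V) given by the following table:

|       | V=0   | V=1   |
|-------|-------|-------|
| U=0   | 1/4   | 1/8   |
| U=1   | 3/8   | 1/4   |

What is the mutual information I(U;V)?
Marginal P(U) (row sums):
  P(U=0) = 1/4 + 1/8 = 3/8
  P(U=1) = 3/8 + 1/4 = 5/8
Marginal P(V) (column sums):
  P(V=0) = 1/4 + 3/8 = 5/8
  P(V=1) = 1/8 + 1/4 = 3/8

H(U) = -[(3/8)·log₂(3/8) + (5/8)·log₂(5/8)]
  = 0.5306 + 0.4238
  = 0.9544 bits
H(V) = -[(5/8)·log₂(5/8) + (3/8)·log₂(3/8)]
  = 0.4238 + 0.5306
  = 0.9544 bits
H(U,V) = -[(1/4)·log₂(1/4) + (1/8)·log₂(1/8) + (3/8)·log₂(3/8) + (1/4)·log₂(1/4)]
  = 0.5000 + 0.3750 + 0.5306 + 0.5000
  = 1.9056 bits

I(U;V) = H(U) + H(V) - H(U,V)
  = 0.9544 + 0.9544 - 1.9056
  = 0.0032 bits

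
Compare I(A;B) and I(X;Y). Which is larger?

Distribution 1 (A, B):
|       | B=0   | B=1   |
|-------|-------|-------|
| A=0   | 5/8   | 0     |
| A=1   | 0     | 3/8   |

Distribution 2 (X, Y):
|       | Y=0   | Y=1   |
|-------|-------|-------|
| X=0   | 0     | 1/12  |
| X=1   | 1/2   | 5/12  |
Distribution 1 (A, B):
Marginal P(A) (row sums):
  P(A=0) = 5/8 + 0 = 5/8
  P(A=1) = 0 + 3/8 = 3/8
Marginal P(B) (column sums):
  P(B=0) = 5/8 + 0 = 5/8
  P(B=1) = 0 + 3/8 = 3/8

H(A) = -[(5/8)·log₂(5/8) + (3/8)·log₂(3/8)]
  = 0.4238 + 0.5306
  = 0.9544 bits
H(B) = -[(5/8)·log₂(5/8) + (3/8)·log₂(3/8)]
  = 0.4238 + 0.5306
  = 0.9544 bits
H(A,B) = -[(5/8)·log₂(5/8) + (3/8)·log₂(3/8)]
  = 0.4238 + 0.5306
  = 0.9544 bits

I(A;B) = H(A) + H(B) - H(A,B)
  = 0.9544 + 0.9544 - 0.9544
  = 0.9544 bits

Distribution 2 (X, Y):
Marginal P(X) (row sums):
  P(X=0) = 0 + 1/12 = 1/12
  P(X=1) = 1/2 + 5/12 = 11/12
Marginal P(Y) (column sums):
  P(Y=0) = 0 + 1/2 = 1/2
  P(Y=1) = 1/12 + 5/12 = 1/2

H(X) = -[(1/12)·log₂(1/12) + (11/12)·log₂(11/12)]
  = 0.2987 + 0.1151
  = 0.4138 bits
H(Y) = -[(1/2)·log₂(1/2) + (1/2)·log₂(1/2)]
  = 0.5000 + 0.5000
  = 1.0000 bits
H(X,Y) = -[(1/12)·log₂(1/12) + (1/2)·log₂(1/2) + (5/12)·log₂(5/12)]
  = 0.2987 + 0.5000 + 0.5263
  = 1.3250 bits

I(X;Y) = H(X) + H(Y) - H(X,Y)
  = 0.4138 + 1.0000 - 1.3250
  = 0.0888 bits

I(A;B) = 0.9544 bits > I(X;Y) = 0.0888 bits, so (A, B) has the higher mutual information (stronger dependence).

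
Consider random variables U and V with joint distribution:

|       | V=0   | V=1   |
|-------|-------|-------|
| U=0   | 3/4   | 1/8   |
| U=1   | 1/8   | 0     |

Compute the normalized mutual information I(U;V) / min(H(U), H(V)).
Marginal P(U) (row sums):
  P(U=0) = 3/4 + 1/8 = 7/8
  P(U=1) = 1/8 + 0 = 1/8
Marginal P(V) (column sums):
  P(V=0) = 3/4 + 1/8 = 7/8
  P(V=1) = 1/8 + 0 = 1/8

H(U) = -[(7/8)·log₂(7/8) + (1/8)·log₂(1/8)]
  = 0.1686 + 0.3750
  = 0.5436 bits
H(V) = -[(7/8)·log₂(7/8) + (1/8)·log₂(1/8)]
  = 0.1686 + 0.3750
  = 0.5436 bits
H(U,V) = -[(3/4)·log₂(3/4) + (1/8)·log₂(1/8) + (1/8)·log₂(1/8)]
  = 0.3113 + 0.3750 + 0.3750
  = 1.0613 bits

I(U;V) = H(U) + H(V) - H(U,V)
  = 0.5436 + 0.5436 - 1.0613
  = 0.0259 bits

min(H(U), H(V)) = min(0.5436, 0.5436) = 0.5436 bits
Normalized MI = 0.0259 / 0.5436 = 0.0476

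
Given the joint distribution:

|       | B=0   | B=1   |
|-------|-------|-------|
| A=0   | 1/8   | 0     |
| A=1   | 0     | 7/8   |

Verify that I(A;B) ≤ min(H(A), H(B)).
Marginal P(A) (row sums):
  P(A=0) = 1/8 + 0 = 1/8
  P(A=1) = 0 + 7/8 = 7/8
Marginal P(B) (column sums):
  P(B=0) = 1/8 + 0 = 1/8
  P(B=1) = 0 + 7/8 = 7/8

H(A) = -[(1/8)·log₂(1/8) + (7/8)·log₂(7/8)]
  = 0.3750 + 0.1686
  = 0.5436 bits
H(B) = -[(1/8)·log₂(1/8) + (7/8)·log₂(7/8)]
  = 0.3750 + 0.1686
  = 0.5436 bits
H(A,B) = -[(1/8)·log₂(1/8) + (7/8)·log₂(7/8)]
  = 0.3750 + 0.1686
  = 0.5436 bits

I(A;B) = H(A) + H(B) - H(A,B)
  = 0.5436 + 0.5436 - 0.5436
  = 0.5436 bits

min(H(A), H(B)) = min(0.5436, 0.5436) = 0.5436 bits
Since 0.5436 ≤ 0.5436, the bound is satisfied ✓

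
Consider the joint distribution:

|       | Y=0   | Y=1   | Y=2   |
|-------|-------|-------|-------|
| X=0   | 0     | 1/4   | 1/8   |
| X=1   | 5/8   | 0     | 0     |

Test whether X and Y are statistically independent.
Marginal P(X) (row sums):
  P(X=0) = 0 + 1/4 + 1/8 = 3/8
  P(X=1) = 5/8 + 0 + 0 = 5/8
Marginal P(Y) (column sums):
  P(Y=0) = 0 + 5/8 = 5/8
  P(Y=1) = 1/4 + 0 = 1/4
  P(Y=2) = 1/8 + 0 = 1/8

X and Y are independent iff P(X=i,Y=j) = P(X=i)·P(Y=j) for every cell.
  P(X=0)·P(Y=0) = 3/8 × 5/8 = 15/64, but P(X=0,Y=0) = 0 ✗

No, X and Y are not independent. Quantitatively, I(X;Y) > 0:

H(X) = -[(3/8)·log₂(3/8) + (5/8)·log₂(5/8)]
  = 0.5306 + 0.4238
  = 0.9544 bits
H(Y) = -[(5/8)·log₂(5/8) + (1/4)·log₂(1/4) + (1/8)·log₂(1/8)]
  = 0.4238 + 0.5000 + 0.3750
  = 1.2988 bits
H(X,Y) = -[(1/4)·log₂(1/4) + (1/8)·log₂(1/8) + (5/8)·log₂(5/8)]
  = 0.5000 + 0.3750 + 0.4238
  = 1.2988 bits
I(X;Y) = H(X) + H(Y) - H(X,Y) = 0.9544 + 1.2988 - 1.2988 = 0.9544 bits > 0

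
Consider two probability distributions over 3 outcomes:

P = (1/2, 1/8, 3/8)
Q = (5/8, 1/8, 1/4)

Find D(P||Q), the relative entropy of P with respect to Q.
D(P||Q) = Σ P(i) log₂(P(i)/Q(i))
  i=0: (1/2) × log₂((1/2)/(5/8)) = (1/2) × log₂(4/5) = -0.1610
  i=1: (1/8) × log₂((1/8)/(1/8)) = (1/8) × log₂(1) = 0.0000
  i=2: (3/8) × log₂((3/8)/(1/4)) = (3/8) × log₂(3/2) = 0.2194
D(P||Q) = -0.1610 + 0.0000 + 0.2194
  = 0.0584 bits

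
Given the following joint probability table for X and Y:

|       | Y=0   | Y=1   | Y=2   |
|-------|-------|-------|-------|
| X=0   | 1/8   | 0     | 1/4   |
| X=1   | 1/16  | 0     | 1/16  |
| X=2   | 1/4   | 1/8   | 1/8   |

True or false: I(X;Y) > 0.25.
Marginal P(X) (row sums):
  P(X=0) = 1/8 + 0 + 1/4 = 3/8
  P(X=1) = 1/16 + 0 + 1/16 = 1/8
  P(X=2) = 1/4 + 1/8 + 1/8 = 1/2
Marginal P(Y) (column sums):
  P(Y=0) = 1/8 + 1/16 + 1/4 = 7/16
  P(Y=1) = 0 + 0 + 1/8 = 1/8
  P(Y=2) = 1/4 + 1/16 + 1/8 = 7/16

H(X) = -[(3/8)·log₂(3/8) + (1/8)·log₂(1/8) + (1/2)·log₂(1/2)]
  = 0.5306 + 0.3750 + 0.5000
  = 1.4056 bits
H(Y) = -[(7/16)·log₂(7/16) + (1/8)·log₂(1/8) + (7/16)·log₂(7/16)]
  = 0.5218 + 0.3750 + 0.5218
  = 1.4186 bits
H(X,Y) = -[(1/8)·log₂(1/8) + (1/4)·log₂(1/4) + (1/16)·log₂(1/16) + (1/16)·log₂(1/16) + (1/4)·log₂(1/4) + (1/8)·log₂(1/8) + (1/8)·log₂(1/8)]
  = 0.3750 + 0.5000 + 0.2500 + 0.2500 + 0.5000 + 0.3750 + 0.3750
  = 2.6250 bits

I(X;Y) = H(X) + H(Y) - H(X,Y)
  = 1.4056 + 1.4186 - 2.6250
  = 0.1992 bits

False. I(X;Y) = 0.1992 bits, which is ≤ 0.25 bits.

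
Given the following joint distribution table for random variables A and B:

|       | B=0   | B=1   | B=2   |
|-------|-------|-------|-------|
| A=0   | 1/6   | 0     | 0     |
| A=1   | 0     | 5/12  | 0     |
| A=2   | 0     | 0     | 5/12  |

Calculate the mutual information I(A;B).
Marginal P(A) (row sums):
  P(A=0) = 1/6 + 0 + 0 = 1/6
  P(A=1) = 0 + 5/12 + 0 = 5/12
  P(A=2) = 0 + 0 + 5/12 = 5/12
Marginal P(B) (column sums):
  P(B=0) = 1/6 + 0 + 0 = 1/6
  P(B=1) = 0 + 5/12 + 0 = 5/12
  P(B=2) = 0 + 0 + 5/12 = 5/12

H(A) = -[(1/6)·log₂(1/6) + (5/12)·log₂(5/12) + (5/12)·log₂(5/12)]
  = 0.4308 + 0.5263 + 0.5263
  = 1.4834 bits
H(B) = -[(1/6)·log₂(1/6) + (5/12)·log₂(5/12) + (5/12)·log₂(5/12)]
  = 0.4308 + 0.5263 + 0.5263
  = 1.4834 bits
H(A,B) = -[(1/6)·log₂(1/6) + (5/12)·log₂(5/12) + (5/12)·log₂(5/12)]
  = 0.4308 + 0.5263 + 0.5263
  = 1.4834 bits

I(A;B) = H(A) + H(B) - H(A,B)
  = 1.4834 + 1.4834 - 1.4834
  = 1.4834 bits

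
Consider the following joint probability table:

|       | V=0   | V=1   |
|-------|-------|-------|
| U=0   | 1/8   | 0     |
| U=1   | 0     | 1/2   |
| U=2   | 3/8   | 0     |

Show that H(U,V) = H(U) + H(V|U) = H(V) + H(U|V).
Marginal P(U) (row sums):
  P(U=0) = 1/8 + 0 = 1/8
  P(U=1) = 0 + 1/2 = 1/2
  P(U=2) = 3/8 + 0 = 3/8
Marginal P(V) (column sums):
  P(V=0) = 1/8 + 0 + 3/8 = 1/2
  P(V=1) = 0 + 1/2 + 0 = 1/2

Decomposition 1: H(U) + H(V|U)
H(U) = -[(1/8)·log₂(1/8) + (1/2)·log₂(1/2) + (3/8)·log₂(3/8)]
  = 0.3750 + 0.5000 + 0.5306
  = 1.4056 bits
H(V|U) = -Σ P(U,V)·log₂ P(V|U), where P(V|U) = P(U,V) / P(U)
  (cells with P(U,V) = 0 contribute 0)
  (U=0,V=0): P(V|U) = (1/8)/(1/8) = 1;  -(1/8)·log₂(1) = 0.0000
  (U=1,V=1): P(V|U) = (1/2)/(1/2) = 1;  -(1/2)·log₂(1) = 0.0000
  (U=2,V=0): P(V|U) = (3/8)/(3/8) = 1;  -(3/8)·log₂(1) = 0.0000
H(V|U) = 0.0000 + 0.0000 + 0.0000
  = 0.0000 bits
H(U) + H(V|U) = 1.4056 + 0.0000 = 1.4056 bits

Decomposition 2: H(V) + H(U|V)
H(V) = -[(1/2)·log₂(1/2) + (1/2)·log₂(1/2)]
  = 0.5000 + 0.5000
  = 1.0000 bits
H(U|V) = -Σ P(U,V)·log₂ P(U|V), where P(U|V) = P(U,V) / P(V)
  (cells with P(U,V) = 0 contribute 0)
  (U=0,V=0): P(U|V) = (1/8)/(1/2) = 1/4;  -(1/8)·log₂(1/4) = 0.2500
  (U=1,V=1): P(U|V) = (1/2)/(1/2) = 1;  -(1/2)·log₂(1) = 0.0000
  (U=2,V=0): P(U|V) = (3/8)/(1/2) = 3/4;  -(3/8)·log₂(3/4) = 0.1556
H(U|V) = 0.2500 + 0.0000 + 0.1556
  = 0.4056 bits
H(V) + H(U|V) = 1.0000 + 0.4056 = 1.4056 bits

Direct computation of the joint entropy:
H(U,V) = -[(1/8)·log₂(1/8) + (1/2)·log₂(1/2) + (3/8)·log₂(3/8)]
  = 0.3750 + 0.5000 + 0.5306
  = 1.4056 bits

All three agree: H(U,V) = 1.4056 bits ✓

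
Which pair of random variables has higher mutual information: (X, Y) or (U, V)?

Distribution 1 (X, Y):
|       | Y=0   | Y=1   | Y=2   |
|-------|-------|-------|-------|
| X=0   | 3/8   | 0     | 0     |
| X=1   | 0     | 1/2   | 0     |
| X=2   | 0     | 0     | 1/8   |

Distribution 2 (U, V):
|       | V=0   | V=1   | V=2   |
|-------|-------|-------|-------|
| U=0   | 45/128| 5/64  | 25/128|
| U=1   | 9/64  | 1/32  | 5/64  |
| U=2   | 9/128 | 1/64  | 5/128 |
Distribution 1 (X, Y):
Marginal P(X) (row sums):
  P(X=0) = 3/8 + 0 + 0 = 3/8
  P(X=1) = 0 + 1/2 + 0 = 1/2
  P(X=2) = 0 + 0 + 1/8 = 1/8
Marginal P(Y) (column sums):
  P(Y=0) = 3/8 + 0 + 0 = 3/8
  P(Y=1) = 0 + 1/2 + 0 = 1/2
  P(Y=2) = 0 + 0 + 1/8 = 1/8

H(X) = -[(3/8)·log₂(3/8) + (1/2)·log₂(1/2) + (1/8)·log₂(1/8)]
  = 0.5306 + 0.5000 + 0.3750
  = 1.4056 bits
H(Y) = -[(3/8)·log₂(3/8) + (1/2)·log₂(1/2) + (1/8)·log₂(1/8)]
  = 0.5306 + 0.5000 + 0.3750
  = 1.4056 bits
H(X,Y) = -[(3/8)·log₂(3/8) + (1/2)·log₂(1/2) + (1/8)·log₂(1/8)]
  = 0.5306 + 0.5000 + 0.3750
  = 1.4056 bits

I(X;Y) = H(X) + H(Y) - H(X,Y)
  = 1.4056 + 1.4056 - 1.4056
  = 1.4056 bits

Distribution 2 (U, V):
Marginal P(U) (row sums):
  P(U=0) = 45/128 + 5/64 + 25/128 = 5/8
  P(U=1) = 9/64 + 1/32 + 5/64 = 1/4
  P(U=2) = 9/128 + 1/64 + 5/128 = 1/8
Marginal P(V) (column sums):
  P(V=0) = 45/128 + 9/64 + 9/128 = 9/16
  P(V=1) = 5/64 + 1/32 + 1/64 = 1/8
  P(V=2) = 25/128 + 5/64 + 5/128 = 5/16

H(U) = -[(5/8)·log₂(5/8) + (1/4)·log₂(1/4) + (1/8)·log₂(1/8)]
  = 0.4238 + 0.5000 + 0.3750
  = 1.2988 bits
H(V) = -[(9/16)·log₂(9/16) + (1/8)·log₂(1/8) + (5/16)·log₂(5/16)]
  = 0.4669 + 0.3750 + 0.5244
  = 1.3663 bits
H(U,V) = -[(45/128)·log₂(45/128) + (5/64)·log₂(5/64) + (25/128)·log₂(25/128) + (9/64)·log₂(9/64) + (1/32)·log₂(1/32) + (5/64)·log₂(5/64) + (9/128)·log₂(9/128) + (1/64)·log₂(1/64) + (5/128)·log₂(5/128)]
  = 0.5302 + 0.2873 + 0.4602 + 0.3980 + 0.1563 + 0.2873 + 0.2693 + 0.0938 + 0.1827
  = 2.6651 bits

I(U;V) = H(U) + H(V) - H(U,V)
  = 1.2988 + 1.3663 - 2.6651
  = 0.0000 bits

I(X;Y) = 1.4056 bits > I(U;V) = 0.0000 bits, so (X, Y) has the higher mutual information (stronger dependence).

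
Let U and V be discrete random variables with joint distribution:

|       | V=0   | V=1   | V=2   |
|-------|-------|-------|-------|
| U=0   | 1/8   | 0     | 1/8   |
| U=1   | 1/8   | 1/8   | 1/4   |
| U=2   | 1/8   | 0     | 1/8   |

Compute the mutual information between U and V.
Marginal P(U) (row sums):
  P(U=0) = 1/8 + 0 + 1/8 = 1/4
  P(U=1) = 1/8 + 1/8 + 1/4 = 1/2
  P(U=2) = 1/8 + 0 + 1/8 = 1/4
Marginal P(V) (column sums):
  P(V=0) = 1/8 + 1/8 + 1/8 = 3/8
  P(V=1) = 0 + 1/8 + 0 = 1/8
  P(V=2) = 1/8 + 1/4 + 1/8 = 1/2

H(U) = -[(1/4)·log₂(1/4) + (1/2)·log₂(1/2) + (1/4)·log₂(1/4)]
  = 0.5000 + 0.5000 + 0.5000
  = 1.5000 bits
H(V) = -[(3/8)·log₂(3/8) + (1/8)·log₂(1/8) + (1/2)·log₂(1/2)]
  = 0.5306 + 0.3750 + 0.5000
  = 1.4056 bits
H(U,V) = -[(1/8)·log₂(1/8) + (1/8)·log₂(1/8) + (1/8)·log₂(1/8) + (1/8)·log₂(1/8) + (1/4)·log₂(1/4) + (1/8)·log₂(1/8) + (1/8)·log₂(1/8)]
  = 0.3750 + 0.3750 + 0.3750 + 0.3750 + 0.5000 + 0.3750 + 0.3750
  = 2.7500 bits

I(U;V) = H(U) + H(V) - H(U,V)
  = 1.5000 + 1.4056 - 2.7500
  = 0.1556 bits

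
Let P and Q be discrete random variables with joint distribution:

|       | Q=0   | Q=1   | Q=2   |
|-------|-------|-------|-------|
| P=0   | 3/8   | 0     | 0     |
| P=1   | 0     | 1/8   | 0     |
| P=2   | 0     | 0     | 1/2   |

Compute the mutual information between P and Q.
Marginal P(P) (row sums):
  P(P=0) = 3/8 + 0 + 0 = 3/8
  P(P=1) = 0 + 1/8 + 0 = 1/8
  P(P=2) = 0 + 0 + 1/2 = 1/2
Marginal P(Q) (column sums):
  P(Q=0) = 3/8 + 0 + 0 = 3/8
  P(Q=1) = 0 + 1/8 + 0 = 1/8
  P(Q=2) = 0 + 0 + 1/2 = 1/2

H(P) = -[(3/8)·log₂(3/8) + (1/8)·log₂(1/8) + (1/2)·log₂(1/2)]
  = 0.5306 + 0.3750 + 0.5000
  = 1.4056 bits
H(Q) = -[(3/8)·log₂(3/8) + (1/8)·log₂(1/8) + (1/2)·log₂(1/2)]
  = 0.5306 + 0.3750 + 0.5000
  = 1.4056 bits
H(P,Q) = -[(3/8)·log₂(3/8) + (1/8)·log₂(1/8) + (1/2)·log₂(1/2)]
  = 0.5306 + 0.3750 + 0.5000
  = 1.4056 bits

I(P;Q) = H(P) + H(Q) - H(P,Q)
  = 1.4056 + 1.4056 - 1.4056
  = 1.4056 bits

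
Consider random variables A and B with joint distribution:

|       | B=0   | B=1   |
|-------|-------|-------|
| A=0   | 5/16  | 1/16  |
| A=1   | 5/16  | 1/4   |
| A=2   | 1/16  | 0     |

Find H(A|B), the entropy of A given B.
Marginal P(B) (column sums):
  P(B=0) = 5/16 + 5/16 + 1/16 = 11/16
  P(B=1) = 1/16 + 1/4 + 0 = 5/16

H(A|B) = -Σ P(A,B)·log₂ P(A|B), where P(A|B) = P(A,B) / P(B)
  (cells with P(A,B) = 0 contribute 0)
  (A=0,B=0): P(A|B) = (5/16)/(11/16) = 5/11;  -(5/16)·log₂(5/11) = 0.3555
  (A=0,B=1): P(A|B) = (1/16)/(5/16) = 1/5;  -(1/16)·log₂(1/5) = 0.1451
  (A=1,B=0): P(A|B) = (5/16)/(11/16) = 5/11;  -(5/16)·log₂(5/11) = 0.3555
  (A=1,B=1): P(A|B) = (1/4)/(5/16) = 4/5;  -(1/4)·log₂(4/5) = 0.0805
  (A=2,B=0): P(A|B) = (1/16)/(11/16) = 1/11;  -(1/16)·log₂(1/11) = 0.2162
H(A|B) = 0.3555 + 0.1451 + 0.3555 + 0.0805 + 0.2162
  = 1.1528 bits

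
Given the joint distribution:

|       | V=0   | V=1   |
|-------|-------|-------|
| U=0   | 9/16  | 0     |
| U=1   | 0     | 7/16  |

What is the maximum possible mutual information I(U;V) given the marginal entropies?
The upper bound on mutual information is I(U;V) ≤ min(H(U), H(V)).

Marginal P(U) (row sums):
  P(U=0) = 9/16 + 0 = 9/16
  P(U=1) = 0 + 7/16 = 7/16
Marginal P(V) (column sums):
  P(V=0) = 9/16 + 0 = 9/16
  P(V=1) = 0 + 7/16 = 7/16

H(U) = -[(9/16)·log₂(9/16) + (7/16)·log₂(7/16)]
  = 0.4669 + 0.5218
  = 0.9887 bits
H(V) = -[(9/16)·log₂(9/16) + (7/16)·log₂(7/16)]
  = 0.4669 + 0.5218
  = 0.9887 bits

Maximum possible I(U;V) = min(0.9887, 0.9887) = 0.9887 bits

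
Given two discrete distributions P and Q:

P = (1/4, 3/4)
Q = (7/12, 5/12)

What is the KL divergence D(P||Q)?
D(P||Q) = Σ P(i) log₂(P(i)/Q(i))
  i=0: (1/4) × log₂((1/4)/(7/12)) = (1/4) × log₂(3/7) = -0.3056
  i=1: (3/4) × log₂((3/4)/(5/12)) = (3/4) × log₂(9/5) = 0.6360
D(P||Q) = -0.3056 + 0.6360
  = 0.3304 bits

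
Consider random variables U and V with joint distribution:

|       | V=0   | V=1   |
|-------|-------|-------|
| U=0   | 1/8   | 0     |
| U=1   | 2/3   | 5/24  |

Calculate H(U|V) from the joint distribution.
Marginal P(V) (column sums):
  P(V=0) = 1/8 + 2/3 = 19/24
  P(V=1) = 0 + 5/24 = 5/24

H(U|V) = -Σ P(U,V)·log₂ P(U|V), where P(U|V) = P(U,V) / P(V)
  (cells with P(U,V) = 0 contribute 0)
  (U=0,V=0): P(U|V) = (1/8)/(19/24) = 3/19;  -(1/8)·log₂(3/19) = 0.3329
  (U=1,V=0): P(U|V) = (2/3)/(19/24) = 16/19;  -(2/3)·log₂(16/19) = 0.1653
  (U=1,V=1): P(U|V) = (5/24)/(5/24) = 1;  -(5/24)·log₂(1) = 0.0000
H(U|V) = 0.3329 + 0.1653 + 0.0000
  = 0.4982 bits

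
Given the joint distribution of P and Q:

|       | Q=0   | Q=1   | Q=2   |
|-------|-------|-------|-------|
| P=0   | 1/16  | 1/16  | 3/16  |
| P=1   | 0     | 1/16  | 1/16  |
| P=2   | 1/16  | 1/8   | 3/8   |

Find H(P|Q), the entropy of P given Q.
Marginal P(Q) (column sums):
  P(Q=0) = 1/16 + 0 + 1/16 = 1/8
  P(Q=1) = 1/16 + 1/16 + 1/8 = 1/4
  P(Q=2) = 3/16 + 1/16 + 3/8 = 5/8

H(P|Q) = -Σ P(P,Q)·log₂ P(P|Q), where P(P|Q) = P(P,Q) / P(Q)
  (cells with P(P,Q) = 0 contribute 0)
  (P=0,Q=0): P(P|Q) = (1/16)/(1/8) = 1/2;  -(1/16)·log₂(1/2) = 0.0625
  (P=0,Q=1): P(P|Q) = (1/16)/(1/4) = 1/4;  -(1/16)·log₂(1/4) = 0.1250
  (P=0,Q=2): P(P|Q) = (3/16)/(5/8) = 3/10;  -(3/16)·log₂(3/10) = 0.3257
  (P=1,Q=1): P(P|Q) = (1/16)/(1/4) = 1/4;  -(1/16)·log₂(1/4) = 0.1250
  (P=1,Q=2): P(P|Q) = (1/16)/(5/8) = 1/10;  -(1/16)·log₂(1/10) = 0.2076
  (P=2,Q=0): P(P|Q) = (1/16)/(1/8) = 1/2;  -(1/16)·log₂(1/2) = 0.0625
  (P=2,Q=1): P(P|Q) = (1/8)/(1/4) = 1/2;  -(1/8)·log₂(1/2) = 0.1250
  (P=2,Q=2): P(P|Q) = (3/8)/(5/8) = 3/5;  -(3/8)·log₂(3/5) = 0.2764
H(P|Q) = 0.0625 + 0.1250 + 0.3257 + 0.1250 + 0.2076 + 0.0625 + 0.1250 + 0.2764
  = 1.3097 bits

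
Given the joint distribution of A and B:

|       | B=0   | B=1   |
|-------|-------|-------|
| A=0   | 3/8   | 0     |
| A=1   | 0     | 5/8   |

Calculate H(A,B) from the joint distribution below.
H(A,B) = -Σ P(A,B) log₂ P(A,B), summed over the non-zero cells:
H(A,B) = -[(3/8)·log₂(3/8) + (5/8)·log₂(5/8)]
  = 0.5306 + 0.4238
  = 0.9544 bits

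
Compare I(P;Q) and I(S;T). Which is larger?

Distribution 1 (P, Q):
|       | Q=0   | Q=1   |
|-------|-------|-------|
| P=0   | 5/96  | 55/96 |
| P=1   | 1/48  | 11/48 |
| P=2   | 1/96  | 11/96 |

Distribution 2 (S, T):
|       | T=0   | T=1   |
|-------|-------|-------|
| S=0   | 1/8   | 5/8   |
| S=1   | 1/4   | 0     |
Distribution 1 (P, Q):
Marginal P(P) (row sums):
  P(P=0) = 5/96 + 55/96 = 5/8
  P(P=1) = 1/48 + 11/48 = 1/4
  P(P=2) = 1/96 + 11/96 = 1/8
Marginal P(Q) (column sums):
  P(Q=0) = 5/96 + 1/48 + 1/96 = 1/12
  P(Q=1) = 55/96 + 11/48 + 11/96 = 11/12

H(P) = -[(5/8)·log₂(5/8) + (1/4)·log₂(1/4) + (1/8)·log₂(1/8)]
  = 0.4238 + 0.5000 + 0.3750
  = 1.2988 bits
H(Q) = -[(1/12)·log₂(1/12) + (11/12)·log₂(11/12)]
  = 0.2987 + 0.1151
  = 0.4138 bits
H(P,Q) = -[(5/96)·log₂(5/96) + (55/96)·log₂(55/96) + (1/48)·log₂(1/48) + (11/48)·log₂(11/48) + (1/96)·log₂(1/96) + (11/96)·log₂(11/96)]
  = 0.2220 + 0.4604 + 0.1164 + 0.4871 + 0.0686 + 0.3581
  = 1.7126 bits

I(P;Q) = H(P) + H(Q) - H(P,Q)
  = 1.2988 + 0.4138 - 1.7126
  = 0.0000 bits

Distribution 2 (S, T):
Marginal P(S) (row sums):
  P(S=0) = 1/8 + 5/8 = 3/4
  P(S=1) = 1/4 + 0 = 1/4
Marginal P(T) (column sums):
  P(T=0) = 1/8 + 1/4 = 3/8
  P(T=1) = 5/8 + 0 = 5/8

H(S) = -[(3/4)·log₂(3/4) + (1/4)·log₂(1/4)]
  = 0.3113 + 0.5000
  = 0.8113 bits
H(T) = -[(3/8)·log₂(3/8) + (5/8)·log₂(5/8)]
  = 0.5306 + 0.4238
  = 0.9544 bits
H(S,T) = -[(1/8)·log₂(1/8) + (5/8)·log₂(5/8) + (1/4)·log₂(1/4)]
  = 0.3750 + 0.4238 + 0.5000
  = 1.2988 bits

I(S;T) = H(S) + H(T) - H(S,T)
  = 0.8113 + 0.9544 - 1.2988
  = 0.4669 bits

I(S;T) = 0.4669 bits > I(P;Q) = 0.0000 bits, so (S, T) has the higher mutual information (stronger dependence).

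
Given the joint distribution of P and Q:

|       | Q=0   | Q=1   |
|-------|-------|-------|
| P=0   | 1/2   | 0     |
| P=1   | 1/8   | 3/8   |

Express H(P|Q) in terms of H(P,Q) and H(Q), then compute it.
H(P|Q) = H(P,Q) - H(Q)

Marginal P(Q) (column sums):
  P(Q=0) = 1/2 + 1/8 = 5/8
  P(Q=1) = 0 + 3/8 = 3/8

H(P,Q) = -[(1/2)·log₂(1/2) + (1/8)·log₂(1/8) + (3/8)·log₂(3/8)]
  = 0.5000 + 0.3750 + 0.5306
  = 1.4056 bits
H(Q) = -[(5/8)·log₂(5/8) + (3/8)·log₂(3/8)]
  = 0.4238 + 0.5306
  = 0.9544 bits

H(P|Q) = 1.4056 - 0.9544 = 0.4512 bits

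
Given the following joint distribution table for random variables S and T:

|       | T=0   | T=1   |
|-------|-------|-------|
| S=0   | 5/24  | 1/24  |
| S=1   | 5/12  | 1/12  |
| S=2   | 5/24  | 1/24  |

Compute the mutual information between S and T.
Marginal P(S) (row sums):
  P(S=0) = 5/24 + 1/24 = 1/4
  P(S=1) = 5/12 + 1/12 = 1/2
  P(S=2) = 5/24 + 1/24 = 1/4
Marginal P(T) (column sums):
  P(T=0) = 5/24 + 5/12 + 5/24 = 5/6
  P(T=1) = 1/24 + 1/12 + 1/24 = 1/6

H(S) = -[(1/4)·log₂(1/4) + (1/2)·log₂(1/2) + (1/4)·log₂(1/4)]
  = 0.5000 + 0.5000 + 0.5000
  = 1.5000 bits
H(T) = -[(5/6)·log₂(5/6) + (1/6)·log₂(1/6)]
  = 0.2192 + 0.4308
  = 0.6500 bits
H(S,T) = -[(5/24)·log₂(5/24) + (1/24)·log₂(1/24) + (5/12)·log₂(5/12) + (1/12)·log₂(1/12) + (5/24)·log₂(5/24) + (1/24)·log₂(1/24)]
  = 0.4715 + 0.1910 + 0.5263 + 0.2987 + 0.4715 + 0.1910
  = 2.1500 bits

I(S;T) = H(S) + H(T) - H(S,T)
  = 1.5000 + 0.6500 - 2.1500
  = 0.0000 bits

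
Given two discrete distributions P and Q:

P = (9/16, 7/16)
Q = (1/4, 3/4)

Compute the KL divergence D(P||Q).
D(P||Q) = Σ P(i) log₂(P(i)/Q(i))
  i=0: (9/16) × log₂((9/16)/(1/4)) = (9/16) × log₂(9/4) = 0.6581
  i=1: (7/16) × log₂((7/16)/(3/4)) = (7/16) × log₂(7/12) = -0.3402
D(P||Q) = 0.6581 - 0.3402
  = 0.3179 bits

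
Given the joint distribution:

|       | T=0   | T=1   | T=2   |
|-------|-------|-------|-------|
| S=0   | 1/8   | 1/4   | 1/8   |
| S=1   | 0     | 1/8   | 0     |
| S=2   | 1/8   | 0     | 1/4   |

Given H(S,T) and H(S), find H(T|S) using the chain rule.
From the chain rule: H(S,T) = H(S) + H(T|S)
Therefore: H(T|S) = H(S,T) - H(S)

H(S,T) = -[(1/8)·log₂(1/8) + (1/4)·log₂(1/4) + (1/8)·log₂(1/8) + (1/8)·log₂(1/8) + (1/8)·log₂(1/8) + (1/4)·log₂(1/4)]
  = 0.3750 + 0.5000 + 0.3750 + 0.3750 + 0.3750 + 0.5000
  = 2.5000 bits
Marginal P(S) (row sums):
  P(S=0) = 1/8 + 1/4 + 1/8 = 1/2
  P(S=1) = 0 + 1/8 + 0 = 1/8
  P(S=2) = 1/8 + 0 + 1/4 = 3/8
H(S) = -[(1/2)·log₂(1/2) + (1/8)·log₂(1/8) + (3/8)·log₂(3/8)]
  = 0.5000 + 0.3750 + 0.5306
  = 1.4056 bits

H(T|S) = 2.5000 - 1.4056 = 1.0944 bits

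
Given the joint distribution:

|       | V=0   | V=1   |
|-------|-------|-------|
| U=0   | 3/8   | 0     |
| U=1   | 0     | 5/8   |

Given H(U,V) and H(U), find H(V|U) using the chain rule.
From the chain rule: H(U,V) = H(U) + H(V|U)
Therefore: H(V|U) = H(U,V) - H(U)

H(U,V) = -[(3/8)·log₂(3/8) + (5/8)·log₂(5/8)]
  = 0.5306 + 0.4238
  = 0.9544 bits
Marginal P(U) (row sums):
  P(U=0) = 3/8 + 0 = 3/8
  P(U=1) = 0 + 5/8 = 5/8
H(U) = -[(3/8)·log₂(3/8) + (5/8)·log₂(5/8)]
  = 0.5306 + 0.4238
  = 0.9544 bits

H(V|U) = 0.9544 - 0.9544 = 0.0000 bits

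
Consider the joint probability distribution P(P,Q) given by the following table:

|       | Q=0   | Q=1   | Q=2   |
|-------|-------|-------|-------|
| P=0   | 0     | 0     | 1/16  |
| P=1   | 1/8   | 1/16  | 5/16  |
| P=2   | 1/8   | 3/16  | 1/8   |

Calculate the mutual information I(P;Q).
Marginal P(P) (row sums):
  P(P=0) = 0 + 0 + 1/16 = 1/16
  P(P=1) = 1/8 + 1/16 + 5/16 = 1/2
  P(P=2) = 1/8 + 3/16 + 1/8 = 7/16
Marginal P(Q) (column sums):
  P(Q=0) = 0 + 1/8 + 1/8 = 1/4
  P(Q=1) = 0 + 1/16 + 3/16 = 1/4
  P(Q=2) = 1/16 + 5/16 + 1/8 = 1/2

H(P) = -[(1/16)·log₂(1/16) + (1/2)·log₂(1/2) + (7/16)·log₂(7/16)]
  = 0.2500 + 0.5000 + 0.5218
  = 1.2718 bits
H(Q) = -[(1/4)·log₂(1/4) + (1/4)·log₂(1/4) + (1/2)·log₂(1/2)]
  = 0.5000 + 0.5000 + 0.5000
  = 1.5000 bits
H(P,Q) = -[(1/16)·log₂(1/16) + (1/8)·log₂(1/8) + (1/16)·log₂(1/16) + (5/16)·log₂(5/16) + (1/8)·log₂(1/8) + (3/16)·log₂(3/16) + (1/8)·log₂(1/8)]
  = 0.2500 + 0.3750 + 0.2500 + 0.5244 + 0.3750 + 0.4528 + 0.3750
  = 2.6022 bits

I(P;Q) = H(P) + H(Q) - H(P,Q)
  = 1.2718 + 1.5000 - 2.6022
  = 0.1696 bits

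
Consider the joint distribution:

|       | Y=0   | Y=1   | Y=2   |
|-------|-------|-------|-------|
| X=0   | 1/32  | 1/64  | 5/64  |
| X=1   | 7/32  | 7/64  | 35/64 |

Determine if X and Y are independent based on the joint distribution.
Marginal P(X) (row sums):
  P(X=0) = 1/32 + 1/64 + 5/64 = 1/8
  P(X=1) = 7/32 + 7/64 + 35/64 = 7/8
Marginal P(Y) (column sums):
  P(Y=0) = 1/32 + 7/32 = 1/4
  P(Y=1) = 1/64 + 7/64 = 1/8
  P(Y=2) = 5/64 + 35/64 = 5/8

X and Y are independent iff P(X=i,Y=j) = P(X=i)·P(Y=j) for every cell.
  P(X=0)·P(Y=0) = 1/8 × 1/4 = 1/32 = P(X=0,Y=0) ✓
  P(X=0)·P(Y=1) = 1/8 × 1/8 = 1/64 = P(X=0,Y=1) ✓
  P(X=0)·P(Y=2) = 1/8 × 5/8 = 5/64 = P(X=0,Y=2) ✓
  P(X=1)·P(Y=0) = 7/8 × 1/4 = 7/32 = P(X=1,Y=0) ✓
  P(X=1)·P(Y=1) = 7/8 × 1/8 = 7/64 = P(X=1,Y=1) ✓
  P(X=1)·P(Y=2) = 7/8 × 5/8 = 35/64 = P(X=1,Y=2) ✓

Yes, X and Y are independent: every cell factors, so I(X;Y) = 0 bits.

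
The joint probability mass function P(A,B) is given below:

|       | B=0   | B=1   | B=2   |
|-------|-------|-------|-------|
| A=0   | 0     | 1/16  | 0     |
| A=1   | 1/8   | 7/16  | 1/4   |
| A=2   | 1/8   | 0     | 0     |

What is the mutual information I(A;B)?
Marginal P(A) (row sums):
  P(A=0) = 0 + 1/16 + 0 = 1/16
  P(A=1) = 1/8 + 7/16 + 1/4 = 13/16
  P(A=2) = 1/8 + 0 + 0 = 1/8
Marginal P(B) (column sums):
  P(B=0) = 0 + 1/8 + 1/8 = 1/4
  P(B=1) = 1/16 + 7/16 + 0 = 1/2
  P(B=2) = 0 + 1/4 + 0 = 1/4

H(A) = -[(1/16)·log₂(1/16) + (13/16)·log₂(13/16) + (1/8)·log₂(1/8)]
  = 0.2500 + 0.2434 + 0.3750
  = 0.8684 bits
H(B) = -[(1/4)·log₂(1/4) + (1/2)·log₂(1/2) + (1/4)·log₂(1/4)]
  = 0.5000 + 0.5000 + 0.5000
  = 1.5000 bits
H(A,B) = -[(1/16)·log₂(1/16) + (1/8)·log₂(1/8) + (7/16)·log₂(7/16) + (1/4)·log₂(1/4) + (1/8)·log₂(1/8)]
  = 0.2500 + 0.3750 + 0.5218 + 0.5000 + 0.3750
  = 2.0218 bits

I(A;B) = H(A) + H(B) - H(A,B)
  = 0.8684 + 1.5000 - 2.0218
  = 0.3466 bits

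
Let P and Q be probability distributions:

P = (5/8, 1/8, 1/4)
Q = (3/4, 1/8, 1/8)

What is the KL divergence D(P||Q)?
D(P||Q) = Σ P(i) log₂(P(i)/Q(i))
  i=0: (5/8) × log₂((5/8)/(3/4)) = (5/8) × log₂(5/6) = -0.1644
  i=1: (1/8) × log₂((1/8)/(1/8)) = (1/8) × log₂(1) = 0.0000
  i=2: (1/4) × log₂((1/4)/(1/8)) = (1/4) × log₂(2) = 0.2500
D(P||Q) = -0.1644 + 0.0000 + 0.2500
  = 0.0856 bits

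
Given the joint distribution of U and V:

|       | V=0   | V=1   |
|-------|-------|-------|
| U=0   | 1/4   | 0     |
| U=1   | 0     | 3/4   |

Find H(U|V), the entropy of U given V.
Marginal P(V) (column sums):
  P(V=0) = 1/4 + 0 = 1/4
  P(V=1) = 0 + 3/4 = 3/4

H(U|V) = -Σ P(U,V)·log₂ P(U|V), where P(U|V) = P(U,V) / P(V)
  (cells with P(U,V) = 0 contribute 0)
  (U=0,V=0): P(U|V) = (1/4)/(1/4) = 1;  -(1/4)·log₂(1) = 0.0000
  (U=1,V=1): P(U|V) = (3/4)/(3/4) = 1;  -(3/4)·log₂(1) = 0.0000
H(U|V) = 0.0000 + 0.0000
  = 0.0000 bits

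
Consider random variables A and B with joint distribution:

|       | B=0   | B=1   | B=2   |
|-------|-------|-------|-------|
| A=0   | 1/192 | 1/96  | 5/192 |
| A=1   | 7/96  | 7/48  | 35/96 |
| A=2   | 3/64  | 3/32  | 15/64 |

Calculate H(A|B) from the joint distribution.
Marginal P(B) (column sums):
  P(B=0) = 1/192 + 7/96 + 3/64 = 1/8
  P(B=1) = 1/96 + 7/48 + 3/32 = 1/4
  P(B=2) = 5/192 + 35/96 + 15/64 = 5/8

H(A|B) = -Σ P(A,B)·log₂ P(A|B), where P(A|B) = P(A,B) / P(B)
  (A=0,B=0): P(A|B) = (1/192)/(1/8) = 1/24;  -(1/192)·log₂(1/24) = 0.0239
  (A=0,B=1): P(A|B) = (1/96)/(1/4) = 1/24;  -(1/96)·log₂(1/24) = 0.0478
  (A=0,B=2): P(A|B) = (5/192)/(5/8) = 1/24;  -(5/192)·log₂(1/24) = 0.1194
  (A=1,B=0): P(A|B) = (7/96)/(1/8) = 7/12;  -(7/96)·log₂(7/12) = 0.0567
  (A=1,B=1): P(A|B) = (7/48)/(1/4) = 7/12;  -(7/48)·log₂(7/12) = 0.1134
  (A=1,B=2): P(A|B) = (35/96)/(5/8) = 7/12;  -(35/96)·log₂(7/12) = 0.2835
  (A=2,B=0): P(A|B) = (3/64)/(1/8) = 3/8;  -(3/64)·log₂(3/8) = 0.0663
  (A=2,B=1): P(A|B) = (3/32)/(1/4) = 3/8;  -(3/32)·log₂(3/8) = 0.1327
  (A=2,B=2): P(A|B) = (15/64)/(5/8) = 3/8;  -(15/64)·log₂(3/8) = 0.3316
H(A|B) = 0.0239 + 0.0478 + 0.1194 + 0.0567 + 0.1134 + 0.2835 + 0.0663 + 0.1327 + 0.3316
  = 1.1753 bits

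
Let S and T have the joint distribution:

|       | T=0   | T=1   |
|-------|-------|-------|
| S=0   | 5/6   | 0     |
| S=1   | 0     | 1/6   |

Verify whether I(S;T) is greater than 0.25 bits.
Marginal P(S) (row sums):
  P(S=0) = 5/6 + 0 = 5/6
  P(S=1) = 0 + 1/6 = 1/6
Marginal P(T) (column sums):
  P(T=0) = 5/6 + 0 = 5/6
  P(T=1) = 0 + 1/6 = 1/6

H(S) = -[(5/6)·log₂(5/6) + (1/6)·log₂(1/6)]
  = 0.2192 + 0.4308
  = 0.6500 bits
H(T) = -[(5/6)·log₂(5/6) + (1/6)·log₂(1/6)]
  = 0.2192 + 0.4308
  = 0.6500 bits
H(S,T) = -[(5/6)·log₂(5/6) + (1/6)·log₂(1/6)]
  = 0.2192 + 0.4308
  = 0.6500 bits

I(S;T) = H(S) + H(T) - H(S,T)
  = 0.6500 + 0.6500 - 0.6500
  = 0.6500 bits

Yes. I(S;T) = 0.6500 bits, which is > 0.25 bits.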